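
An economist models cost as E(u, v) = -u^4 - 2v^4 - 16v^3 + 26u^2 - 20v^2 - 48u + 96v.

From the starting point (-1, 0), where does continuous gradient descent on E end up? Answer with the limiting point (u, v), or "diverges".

(1, -3)

E is separable, so gradient descent decouples: u follows -∂E/∂u, v follows -∂E/∂v.
∂E/∂u = -4(u - 3)(u - 1)(u + 4); at u=-1 this is -96, so u increases.
∂E/∂v = -8(v - 1)(v + 3)(v + 4); at v=0 this is 96, so v decreases.
u converges to its nearest critical value 1 (a local min of the u-part); v converges to -3. The iterate converges to (1, -3).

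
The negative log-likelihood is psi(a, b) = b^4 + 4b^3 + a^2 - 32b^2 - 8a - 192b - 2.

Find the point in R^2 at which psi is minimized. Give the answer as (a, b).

(4, 4)

psi(a,b) separates as P(a) + Q(b) − 2, so its minimum is min P + min Q − 2.
P'(a) = 2a - 8 vanishes at a ∈ {4}; Q'(b) = 4(b - 4)(b + 3)(b + 4) vanishes at b ∈ {-4, -3, 4}.
Local minima of P (where P''>0): P(4)=-16. Local minima of Q: Q(-4)=256, Q(4)=-768.
So the global minimum of psi is P(4) + Q(4) − 2 = -16 − 768 − 2 = -786, attained at (4, 4).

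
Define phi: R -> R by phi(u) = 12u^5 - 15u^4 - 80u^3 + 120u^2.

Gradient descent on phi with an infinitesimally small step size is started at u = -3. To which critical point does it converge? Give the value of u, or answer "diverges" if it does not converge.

diverges

phi'(u) = 60u(u - 2)(u - 1)(u + 2), so phi'(-3) = 3600.
Gradient descent moves in the -phi' direction, i.e. u is decreasing.
There is no critical point below u=-3, and phi' keeps the same sign, so the iterate runs off to −∞.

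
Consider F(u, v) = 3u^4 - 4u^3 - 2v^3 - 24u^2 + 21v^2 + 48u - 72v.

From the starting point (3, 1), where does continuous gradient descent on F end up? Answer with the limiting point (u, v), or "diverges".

(2, 3)

F is separable, so gradient descent decouples: u follows -∂F/∂u, v follows -∂F/∂v.
∂F/∂u = 12(u - 2)(u - 1)(u + 2); at u=3 this is 120, so u decreases.
∂F/∂v = -6(v - 4)(v - 3); at v=1 this is -36, so v increases.
u converges to its nearest critical value 2 (a local min of the u-part); v converges to 3. The iterate converges to (2, 3).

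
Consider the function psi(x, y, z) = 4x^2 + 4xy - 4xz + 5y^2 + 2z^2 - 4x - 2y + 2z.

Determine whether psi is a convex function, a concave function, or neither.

convex

psi is quadratic, so its Hessian is the constant matrix H = [[8, 4, -4], [4, 10, 0], [-4, 0, 4]].
Leading principal minors: 8, 64, 96.
All positive ⇒ H ≻ 0 ⇒ convex.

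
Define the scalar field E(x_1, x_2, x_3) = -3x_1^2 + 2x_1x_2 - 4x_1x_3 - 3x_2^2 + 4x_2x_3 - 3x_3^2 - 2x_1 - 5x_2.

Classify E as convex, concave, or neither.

concave

E is quadratic, so its Hessian is the constant matrix H = [[-6, 2, -4], [2, -6, 4], [-4, 4, -6]].
Leading principal minors: -6, 32, -64.
Signs alternate −, +, − ⇒ H ≺ 0 ⇒ concave.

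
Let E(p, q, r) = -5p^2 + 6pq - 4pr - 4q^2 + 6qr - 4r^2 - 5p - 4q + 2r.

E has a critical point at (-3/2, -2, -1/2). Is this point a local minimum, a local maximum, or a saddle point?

local maximum

The Hessian is constant: H = [[-10, 6, -4], [6, -8, 6], [-4, 6, -8]].
Leading principal minors: Δ₁ = -10, Δ₂ = 44, Δ₃ = -152.
The minors alternate sign starting negative (−, +, −), so H is negative definite: a local maximum.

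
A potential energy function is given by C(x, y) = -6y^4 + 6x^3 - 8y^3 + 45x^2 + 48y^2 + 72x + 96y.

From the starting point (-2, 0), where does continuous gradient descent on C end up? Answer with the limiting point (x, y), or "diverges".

(-1, -1)

C is separable, so gradient descent decouples: x follows -∂C/∂x, y follows -∂C/∂y.
∂C/∂x = 18(x + 1)(x + 4); at x=-2 this is -36, so x increases.
∂C/∂y = -24(y - 2)(y + 1)(y + 2); at y=0 this is 96, so y decreases.
x converges to its nearest critical value -1 (a local min of the x-part); y converges to -1. The iterate converges to (-1, -1).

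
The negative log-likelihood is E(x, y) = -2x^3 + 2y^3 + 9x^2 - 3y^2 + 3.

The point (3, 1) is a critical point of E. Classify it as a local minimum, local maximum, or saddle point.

saddle point

The mixed partial ∂²E/∂x∂y is 0, so the Hessian at any point is diag(E_xx, E_yy) = diag(6(-2x + 3), 6(2y - 1)).
At (3, 1): H = diag(-18, 6).
The eigenvalues have opposite signs, so H is indefinite: a saddle point.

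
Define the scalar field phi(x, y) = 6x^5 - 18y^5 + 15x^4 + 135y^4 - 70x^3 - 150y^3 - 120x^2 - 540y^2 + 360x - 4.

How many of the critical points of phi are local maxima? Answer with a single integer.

phi separates as a function of x plus a function of y, so ∇phi=0 decouples.
∂phi/∂x = 30(x - 2)(x - 1)(x + 2)(x + 3) = 0 at x ∈ {-3, -2, 1, 2}; ∂phi/∂y = -90y(y - 4)(y - 3)(y + 1) = 0 at y ∈ {-1, 0, 3, 4}.
The Hessian is diagonal: diag(phi_xx, phi_yy). Second derivatives: phi_xx(-3)=-600, phi_xx(-2)=360, phi_xx(1)=-360, phi_xx(2)=600; phi_yy(-1)=1800, phi_yy(0)=-1080, phi_yy(3)=1080, phi_yy(4)=-1800.
Local maxima occur where both diagonal entries negative: (-3, 0), (-3, 4), (1, 0), (1, 4). Count: 4.

4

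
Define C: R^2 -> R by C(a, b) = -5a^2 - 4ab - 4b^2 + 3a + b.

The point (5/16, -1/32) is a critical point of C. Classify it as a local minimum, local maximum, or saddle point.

local maximum

The Hessian of C is constant: H = [[-10, -4], [-4, -8]].
det(H) = (-10)·(-8) − (-4)² = 64.
det(H) > 0 and tr(H) = -18 < 0, so H is negative definite and the point is a local maximum.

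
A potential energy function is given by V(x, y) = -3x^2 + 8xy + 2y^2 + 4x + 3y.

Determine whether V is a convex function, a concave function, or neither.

V is quadratic, so its Hessian is the constant matrix H = [[-6, 8], [8, 4]].
det(H) = -88, tr(H) = -2.
det(H) < 0, so H is indefinite: neither convex nor concave.

neither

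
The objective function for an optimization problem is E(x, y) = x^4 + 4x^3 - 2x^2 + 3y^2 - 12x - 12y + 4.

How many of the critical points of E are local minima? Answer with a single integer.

E separates as a function of x plus a function of y, so ∇E=0 decouples.
∂E/∂x = 4(x - 1)(x + 1)(x + 3) = 0 at x ∈ {-3, -1, 1}; ∂E/∂y = 6(y - 2) = 0 at y ∈ {2}.
The Hessian is diagonal: diag(E_xx, E_yy). Second derivatives: E_xx(-3)=32, E_xx(-1)=-16, E_xx(1)=32; E_yy(2)=6.
Local minima occur where both diagonal entries positive: (-3, 2), (1, 2). Count: 2.

2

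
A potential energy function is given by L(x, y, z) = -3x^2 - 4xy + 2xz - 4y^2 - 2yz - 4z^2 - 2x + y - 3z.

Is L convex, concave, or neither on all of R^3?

L is quadratic, so its Hessian is the constant matrix H = [[-6, -4, 2], [-4, -8, -2], [2, -2, -8]].
Leading principal minors: -6, 32, -168.
Signs alternate −, +, − ⇒ H ≺ 0 ⇒ concave.

concave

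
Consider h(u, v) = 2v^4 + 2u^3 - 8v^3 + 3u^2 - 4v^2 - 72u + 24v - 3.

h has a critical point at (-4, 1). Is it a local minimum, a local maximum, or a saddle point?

The mixed partial ∂²h/∂u∂v is 0, so the Hessian at any point is diag(h_uu, h_vv) = diag(6(2u + 1), 8(3v^2 - 6v - 1)).
At (-4, 1): H = diag(-42, -32).
Both eigenvalues are negative, so H is negative definite: a local maximum.

local maximum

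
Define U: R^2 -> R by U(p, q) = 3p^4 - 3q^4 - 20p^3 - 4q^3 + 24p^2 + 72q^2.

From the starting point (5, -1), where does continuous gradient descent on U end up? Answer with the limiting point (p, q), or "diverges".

(4, 0)

U is separable, so gradient descent decouples: p follows -∂U/∂p, q follows -∂U/∂q.
∂U/∂p = 12p(p - 4)(p - 1); at p=5 this is 240, so p decreases.
∂U/∂q = -12q(q - 3)(q + 4); at q=-1 this is -144, so q increases.
p converges to its nearest critical value 4 (a local min of the p-part); q converges to 0. The iterate converges to (4, 0).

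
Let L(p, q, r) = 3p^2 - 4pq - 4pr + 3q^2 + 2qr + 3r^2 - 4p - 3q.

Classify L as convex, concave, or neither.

convex

L is quadratic, so its Hessian is the constant matrix H = [[6, -4, -4], [-4, 6, 2], [-4, 2, 6]].
Leading principal minors: 6, 20, 64.
All positive ⇒ H ≻ 0 ⇒ convex.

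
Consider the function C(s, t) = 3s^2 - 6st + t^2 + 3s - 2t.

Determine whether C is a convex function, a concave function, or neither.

neither

C is quadratic, so its Hessian is the constant matrix H = [[6, -6], [-6, 2]].
det(H) = -24, tr(H) = 8.
det(H) < 0, so H is indefinite: neither convex nor concave.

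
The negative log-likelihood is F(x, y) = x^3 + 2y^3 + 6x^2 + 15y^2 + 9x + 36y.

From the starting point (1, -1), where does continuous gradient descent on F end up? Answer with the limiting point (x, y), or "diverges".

F is separable, so gradient descent decouples: x follows -∂F/∂x, y follows -∂F/∂y.
∂F/∂x = 3(x + 1)(x + 3); at x=1 this is 24, so x decreases.
∂F/∂y = 6(y + 2)(y + 3); at y=-1 this is 12, so y decreases.
x converges to its nearest critical value -1 (a local min of the x-part); y converges to -2. The iterate converges to (-1, -2).

(-1, -2)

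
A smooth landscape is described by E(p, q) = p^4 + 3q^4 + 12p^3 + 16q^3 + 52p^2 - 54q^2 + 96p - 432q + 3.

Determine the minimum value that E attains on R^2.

E(p,q) separates as A(p) + B(q) + 3, so its minimum is min A + min B + 3.
A'(p) = 4(p + 2)(p + 3)(p + 4) vanishes at p ∈ {-4, -3, -2}; B'(q) = 12(q - 3)(q + 3)(q + 4) vanishes at q ∈ {-4, -3, 3}.
Local minima of A (where A''>0): A(-4)=-64, A(-2)=-64. Local minima of B: B(-4)=608, B(3)=-1107.
So the global minimum of E is A(-4) + B(3) + 3 = -64 − 1107 + 3 = -1168, attained at (-4, 3).

-1168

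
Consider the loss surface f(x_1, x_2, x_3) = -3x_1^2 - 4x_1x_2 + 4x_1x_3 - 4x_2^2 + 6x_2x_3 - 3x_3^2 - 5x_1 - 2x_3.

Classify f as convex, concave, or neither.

f is quadratic, so its Hessian is the constant matrix H = [[-6, -4, 4], [-4, -8, 6], [4, 6, -6]].
Leading principal minors: -6, 32, -40.
Signs alternate −, +, − ⇒ H ≺ 0 ⇒ concave.

concave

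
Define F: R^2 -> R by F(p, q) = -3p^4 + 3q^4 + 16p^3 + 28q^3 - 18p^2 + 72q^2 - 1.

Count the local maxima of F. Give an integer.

F separates as a function of p plus a function of q, so ∇F=0 decouples.
∂F/∂p = -12p(p - 3)(p - 1) = 0 at p ∈ {0, 1, 3}; ∂F/∂q = 12q(q + 3)(q + 4) = 0 at q ∈ {-4, -3, 0}.
The Hessian is diagonal: diag(F_pp, F_qq). Second derivatives: F_pp(0)=-36, F_pp(1)=24, F_pp(3)=-72; F_qq(-4)=48, F_qq(-3)=-36, F_qq(0)=144.
Local maxima occur where both diagonal entries negative: (0, -3), (3, -3). Count: 2.

2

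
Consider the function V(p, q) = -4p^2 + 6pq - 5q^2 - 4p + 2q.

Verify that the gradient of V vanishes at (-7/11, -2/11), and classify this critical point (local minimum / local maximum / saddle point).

∇V = (-8p + 6q - 4, 6p - 10q + 2); substituting (-7/11, -2/11) gives ∇V = (0, 0), so (-7/11, -2/11) is indeed a critical point.
The Hessian of V is constant: H = [[-8, 6], [6, -10]].
det(H) = (-8)·(-10) − 6² = 44.
det(H) > 0 and tr(H) = -18 < 0, so H is negative definite and the point is a local maximum.

local maximum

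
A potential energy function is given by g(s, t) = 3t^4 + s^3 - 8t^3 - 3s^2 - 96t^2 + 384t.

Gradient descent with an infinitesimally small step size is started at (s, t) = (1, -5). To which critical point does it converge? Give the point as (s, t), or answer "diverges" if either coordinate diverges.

(2, -4)

g is separable, so gradient descent decouples: s follows -∂g/∂s, t follows -∂g/∂t.
∂g/∂s = 3s(s - 2); at s=1 this is -3, so s increases.
∂g/∂t = 12(t - 4)(t - 2)(t + 4); at t=-5 this is -756, so t increases.
s converges to its nearest critical value 2 (a local min of the s-part); t converges to -4. The iterate converges to (2, -4).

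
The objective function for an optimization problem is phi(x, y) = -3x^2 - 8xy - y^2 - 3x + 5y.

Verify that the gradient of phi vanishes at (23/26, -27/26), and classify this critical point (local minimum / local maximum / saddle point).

∇phi = (-6x - 8y - 3, -8x - 2y + 5); substituting (23/26, -27/26) gives ∇phi = (0, 0), so (23/26, -27/26) is indeed a critical point.
The Hessian of phi is constant: H = [[-6, -8], [-8, -2]].
det(H) = (-6)·(-2) − (-8)² = -52.
Since det(H) < 0, H is indefinite and the critical point is a saddle point.

saddle point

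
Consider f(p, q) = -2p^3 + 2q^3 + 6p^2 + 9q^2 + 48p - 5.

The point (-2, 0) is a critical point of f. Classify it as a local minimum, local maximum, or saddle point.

local minimum

The mixed partial ∂²f/∂p∂q is 0, so the Hessian at any point is diag(f_pp, f_qq) = diag(12(-p + 1), 6(2q + 3)).
At (-2, 0): H = diag(36, 18).
Both eigenvalues are positive, so H is positive definite: a local minimum.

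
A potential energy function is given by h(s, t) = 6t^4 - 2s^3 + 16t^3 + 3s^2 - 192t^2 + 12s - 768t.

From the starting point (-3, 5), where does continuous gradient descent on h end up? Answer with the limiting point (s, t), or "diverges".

h is separable, so gradient descent decouples: s follows -∂h/∂s, t follows -∂h/∂t.
∂h/∂s = -6(s - 2)(s + 1); at s=-3 this is -60, so s increases.
∂h/∂t = 24(t - 4)(t + 2)(t + 4); at t=5 this is 1512, so t decreases.
s converges to its nearest critical value -1 (a local min of the s-part); t converges to 4. The iterate converges to (-1, 4).

(-1, 4)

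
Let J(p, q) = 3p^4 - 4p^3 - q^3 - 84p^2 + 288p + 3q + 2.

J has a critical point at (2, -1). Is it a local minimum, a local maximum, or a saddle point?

saddle point

The mixed partial ∂²J/∂p∂q is 0, so the Hessian at any point is diag(J_pp, J_qq) = diag(12(3p^2 - 2p - 14), -6q).
At (2, -1): H = diag(-72, 6).
The eigenvalues have opposite signs, so H is indefinite: a saddle point.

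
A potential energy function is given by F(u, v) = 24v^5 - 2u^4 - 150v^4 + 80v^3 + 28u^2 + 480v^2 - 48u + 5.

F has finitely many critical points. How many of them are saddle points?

F separates as a function of u plus a function of v, so ∇F=0 decouples.
∂F/∂u = -8(u - 2)(u - 1)(u + 3) = 0 at u ∈ {-3, 1, 2}; ∂F/∂v = 120v(v - 4)(v - 2)(v + 1) = 0 at v ∈ {-1, 0, 2, 4}.
The Hessian is diagonal: diag(F_uu, F_vv). Second derivatives: F_uu(-3)=-160, F_uu(1)=32, F_uu(2)=-40; F_vv(-1)=-1800, F_vv(0)=960, F_vv(2)=-1440, F_vv(4)=4800.
Saddle points occur where the two diagonal entries have opposite signs: (-3, 0), (-3, 4), (1, -1), (1, 2), (2, 0), (2, 4). Count: 6.

6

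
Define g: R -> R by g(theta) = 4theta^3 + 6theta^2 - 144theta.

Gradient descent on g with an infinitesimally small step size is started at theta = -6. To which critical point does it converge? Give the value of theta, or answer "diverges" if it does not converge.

diverges

g'(theta) = 12(theta - 3)(theta + 4), so g'(-6) = 216.
Gradient descent moves in the -g' direction, i.e. theta is decreasing.
There is no critical point below theta=-6, and g' keeps the same sign, so the iterate runs off to −∞.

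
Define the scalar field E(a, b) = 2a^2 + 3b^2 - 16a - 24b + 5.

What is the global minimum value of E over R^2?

-75

E(a,b) separates as P(a) + Q(b) + 5, so its minimum is min P + min Q + 5.
P'(a) = 4a - 16 vanishes at a ∈ {4}; Q'(b) = 6b - 24 vanishes at b ∈ {4}.
Local minima of P (where P''>0): P(4)=-32. Local minima of Q: Q(4)=-48.
So the global minimum of E is P(4) + Q(4) + 5 = -32 − 48 + 5 = -75, attained at (4, 4).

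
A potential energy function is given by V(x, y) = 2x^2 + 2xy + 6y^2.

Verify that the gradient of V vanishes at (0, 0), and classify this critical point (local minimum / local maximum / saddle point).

local minimum

∇V = (4x + 2y, 2x + 12y); substituting (0, 0) gives ∇V = (0, 0), so (0, 0) is indeed a critical point.
The Hessian of V is constant: H = [[4, 2], [2, 12]].
det(H) = 4·12 − 2² = 44.
det(H) > 0 and tr(H) = 16 > 0, so H is positive definite and the point is a local minimum.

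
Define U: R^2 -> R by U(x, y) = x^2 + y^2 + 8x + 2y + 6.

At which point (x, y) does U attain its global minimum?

U(x,y) separates as P(x) + Q(y) + 6, so its minimum is min P + min Q + 6.
P'(x) = 2x + 8 vanishes at x ∈ {-4}; Q'(y) = 2y + 2 vanishes at y ∈ {-1}.
Local minima of P (where P''>0): P(-4)=-16. Local minima of Q: Q(-1)=-1.
So the global minimum of U is P(-4) + Q(-1) + 6 = -16 − 1 + 6 = -11, attained at (-4, -1).

(-4, -1)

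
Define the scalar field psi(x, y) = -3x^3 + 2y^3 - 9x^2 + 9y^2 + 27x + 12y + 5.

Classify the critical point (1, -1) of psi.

The mixed partial ∂²psi/∂x∂y is 0, so the Hessian at any point is diag(psi_xx, psi_yy) = diag(-18(x + 1), 6(2y + 3)).
At (1, -1): H = diag(-36, 6).
The eigenvalues have opposite signs, so H is indefinite: a saddle point.

saddle point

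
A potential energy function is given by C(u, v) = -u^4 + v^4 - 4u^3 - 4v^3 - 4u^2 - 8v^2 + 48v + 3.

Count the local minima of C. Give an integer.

2

C separates as a function of u plus a function of v, so ∇C=0 decouples.
∂C/∂u = -4u(u + 1)(u + 2) = 0 at u ∈ {-2, -1, 0}; ∂C/∂v = 4(v - 3)(v - 2)(v + 2) = 0 at v ∈ {-2, 2, 3}.
The Hessian is diagonal: diag(C_uu, C_vv). Second derivatives: C_uu(-2)=-8, C_uu(-1)=4, C_uu(0)=-8; C_vv(-2)=80, C_vv(2)=-16, C_vv(3)=20.
Local minima occur where both diagonal entries positive: (-1, -2), (-1, 3). Count: 2.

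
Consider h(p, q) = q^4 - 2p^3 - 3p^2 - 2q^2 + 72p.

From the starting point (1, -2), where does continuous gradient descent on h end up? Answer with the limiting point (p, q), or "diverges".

h is separable, so gradient descent decouples: p follows -∂h/∂p, q follows -∂h/∂q.
∂h/∂p = -6(p - 3)(p + 4); at p=1 this is 60, so p decreases.
∂h/∂q = 4q(q - 1)(q + 1); at q=-2 this is -24, so q increases.
p converges to its nearest critical value -4 (a local min of the p-part); q converges to -1. The iterate converges to (-4, -1).

(-4, -1)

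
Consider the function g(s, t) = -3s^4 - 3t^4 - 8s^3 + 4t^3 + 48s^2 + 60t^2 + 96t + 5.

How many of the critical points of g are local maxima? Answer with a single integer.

4

g separates as a function of s plus a function of t, so ∇g=0 decouples.
∂g/∂s = -12s(s - 2)(s + 4) = 0 at s ∈ {-4, 0, 2}; ∂g/∂t = -12(t - 4)(t + 1)(t + 2) = 0 at t ∈ {-2, -1, 4}.
The Hessian is diagonal: diag(g_ss, g_tt). Second derivatives: g_ss(-4)=-288, g_ss(0)=96, g_ss(2)=-144; g_tt(-2)=-72, g_tt(-1)=60, g_tt(4)=-360.
Local maxima occur where both diagonal entries negative: (-4, -2), (-4, 4), (2, -2), (2, 4). Count: 4.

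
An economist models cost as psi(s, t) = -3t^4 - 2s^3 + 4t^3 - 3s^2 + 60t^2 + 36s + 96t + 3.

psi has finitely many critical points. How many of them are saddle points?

psi separates as a function of s plus a function of t, so ∇psi=0 decouples.
∂psi/∂s = -6(s - 2)(s + 3) = 0 at s ∈ {-3, 2}; ∂psi/∂t = -12(t - 4)(t + 1)(t + 2) = 0 at t ∈ {-2, -1, 4}.
The Hessian is diagonal: diag(psi_ss, psi_tt). Second derivatives: psi_ss(-3)=30, psi_ss(2)=-30; psi_tt(-2)=-72, psi_tt(-1)=60, psi_tt(4)=-360.
Saddle points occur where the two diagonal entries have opposite signs: (-3, -2), (-3, 4), (2, -1). Count: 3.

3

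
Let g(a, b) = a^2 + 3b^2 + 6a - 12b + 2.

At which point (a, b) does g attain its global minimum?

g(a,b) separates as P(a) + Q(b) + 2, so its minimum is min P + min Q + 2.
P'(a) = 2a + 6 vanishes at a ∈ {-3}; Q'(b) = 6b - 12 vanishes at b ∈ {2}.
Local minima of P (where P''>0): P(-3)=-9. Local minima of Q: Q(2)=-12.
So the global minimum of g is P(-3) + Q(2) + 2 = -9 − 12 + 2 = -19, attained at (-3, 2).

(-3, 2)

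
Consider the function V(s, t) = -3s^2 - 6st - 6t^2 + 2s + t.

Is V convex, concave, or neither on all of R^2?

concave

V is quadratic, so its Hessian is the constant matrix H = [[-6, -6], [-6, -12]].
det(H) = 36, tr(H) = -18.
det(H) > 0 and tr(H) < 0, so H is negative definite everywhere: concave.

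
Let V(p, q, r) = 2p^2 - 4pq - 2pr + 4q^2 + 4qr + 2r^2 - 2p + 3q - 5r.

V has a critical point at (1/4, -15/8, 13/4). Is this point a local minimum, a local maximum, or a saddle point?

The Hessian is constant: H = [[4, -4, -2], [-4, 8, 4], [-2, 4, 4]].
Leading principal minors: Δ₁ = 4, Δ₂ = 16, Δ₃ = 32.
All leading minors are positive, so H is positive definite: a local minimum.

local minimum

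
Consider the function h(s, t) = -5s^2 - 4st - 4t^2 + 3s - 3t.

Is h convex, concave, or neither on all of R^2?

h is quadratic, so its Hessian is the constant matrix H = [[-10, -4], [-4, -8]].
det(H) = 64, tr(H) = -18.
det(H) > 0 and tr(H) < 0, so H is negative definite everywhere: concave.

concave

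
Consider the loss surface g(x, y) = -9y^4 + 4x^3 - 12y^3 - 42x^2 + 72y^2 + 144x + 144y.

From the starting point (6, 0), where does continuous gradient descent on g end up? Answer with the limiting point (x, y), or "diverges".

(4, -1)

g is separable, so gradient descent decouples: x follows -∂g/∂x, y follows -∂g/∂y.
∂g/∂x = 12(x - 4)(x - 3); at x=6 this is 72, so x decreases.
∂g/∂y = -36(y - 2)(y + 1)(y + 2); at y=0 this is 144, so y decreases.
x converges to its nearest critical value 4 (a local min of the x-part); y converges to -1. The iterate converges to (4, -1).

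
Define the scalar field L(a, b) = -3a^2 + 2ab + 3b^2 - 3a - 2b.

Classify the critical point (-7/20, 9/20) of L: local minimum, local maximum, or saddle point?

The Hessian of L is constant: H = [[-6, 2], [2, 6]].
det(H) = (-6)·6 − 2² = -40.
Since det(H) < 0, H is indefinite and the critical point is a saddle point.

saddle point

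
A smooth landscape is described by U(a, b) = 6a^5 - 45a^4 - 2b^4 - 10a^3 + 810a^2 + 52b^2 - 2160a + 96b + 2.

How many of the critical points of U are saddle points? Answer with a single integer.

6

U separates as a function of a plus a function of b, so ∇U=0 decouples.
∂U/∂a = 30(a - 4)(a - 3)(a - 2)(a + 3) = 0 at a ∈ {-3, 2, 3, 4}; ∂U/∂b = -8(b - 4)(b + 1)(b + 3) = 0 at b ∈ {-3, -1, 4}.
The Hessian is diagonal: diag(U_aa, U_bb). Second derivatives: U_aa(-3)=-6300, U_aa(2)=300, U_aa(3)=-180, U_aa(4)=420; U_bb(-3)=-112, U_bb(-1)=80, U_bb(4)=-280.
Saddle points occur where the two diagonal entries have opposite signs: (-3, -1), (2, -3), (2, 4), (3, -1), (4, -3), (4, 4). Count: 6.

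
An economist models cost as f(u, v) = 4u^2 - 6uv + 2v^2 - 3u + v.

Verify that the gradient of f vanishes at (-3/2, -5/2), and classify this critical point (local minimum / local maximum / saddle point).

∇f = (8u - 6v - 3, -6u + 4v + 1); substituting (-3/2, -5/2) gives ∇f = (0, 0), so (-3/2, -5/2) is indeed a critical point.
The Hessian of f is constant: H = [[8, -6], [-6, 4]].
det(H) = 8·4 − (-6)² = -4.
Since det(H) < 0, H is indefinite and the critical point is a saddle point.

saddle point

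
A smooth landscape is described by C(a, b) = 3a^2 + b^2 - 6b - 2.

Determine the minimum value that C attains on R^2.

-11

C(a,b) separates as P(a) + Q(b) − 2, so its minimum is min P + min Q − 2.
P'(a) = 6a vanishes at a ∈ {0}; Q'(b) = 2b - 6 vanishes at b ∈ {3}.
Local minima of P (where P''>0): P(0)=0. Local minima of Q: Q(3)=-9.
So the global minimum of C is P(0) + Q(3) − 2 = 0 − 9 − 2 = -11, attained at (0, 3).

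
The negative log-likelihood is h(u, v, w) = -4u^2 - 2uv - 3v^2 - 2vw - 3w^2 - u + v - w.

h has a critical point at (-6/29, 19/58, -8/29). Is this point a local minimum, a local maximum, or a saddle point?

local maximum

The Hessian is constant: H = [[-8, -2, 0], [-2, -6, -2], [0, -2, -6]].
Leading principal minors: Δ₁ = -8, Δ₂ = 44, Δ₃ = -232.
The minors alternate sign starting negative (−, +, −), so H is negative definite: a local maximum.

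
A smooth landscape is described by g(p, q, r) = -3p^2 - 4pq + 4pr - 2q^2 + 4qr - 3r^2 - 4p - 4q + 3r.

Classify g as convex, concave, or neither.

g is quadratic, so its Hessian is the constant matrix H = [[-6, -4, 4], [-4, -4, 4], [4, 4, -6]].
Leading principal minors: -6, 8, -16.
Signs alternate −, +, − ⇒ H ≺ 0 ⇒ concave.

concave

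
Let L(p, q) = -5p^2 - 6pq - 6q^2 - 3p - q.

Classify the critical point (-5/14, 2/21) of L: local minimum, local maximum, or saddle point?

The Hessian of L is constant: H = [[-10, -6], [-6, -12]].
det(H) = (-10)·(-12) − (-6)² = 84.
det(H) > 0 and tr(H) = -22 < 0, so H is negative definite and the point is a local maximum.

local maximum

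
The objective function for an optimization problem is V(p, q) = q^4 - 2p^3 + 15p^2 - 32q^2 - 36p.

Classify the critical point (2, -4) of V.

local minimum

The mixed partial ∂²V/∂p∂q is 0, so the Hessian at any point is diag(V_pp, V_qq) = diag(6(-2p + 5), 4(3q^2 - 16)).
At (2, -4): H = diag(6, 128).
Both eigenvalues are positive, so H is positive definite: a local minimum.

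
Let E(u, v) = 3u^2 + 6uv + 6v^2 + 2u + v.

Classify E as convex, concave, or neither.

E is quadratic, so its Hessian is the constant matrix H = [[6, 6], [6, 12]].
det(H) = 36, tr(H) = 18.
det(H) > 0 and tr(H) > 0, so H is positive definite everywhere: convex.

convex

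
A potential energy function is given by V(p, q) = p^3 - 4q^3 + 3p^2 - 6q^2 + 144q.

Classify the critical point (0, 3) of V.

The mixed partial ∂²V/∂p∂q is 0, so the Hessian at any point is diag(V_pp, V_qq) = diag(6(p + 1), -12(2q + 1)).
At (0, 3): H = diag(6, -84).
The eigenvalues have opposite signs, so H is indefinite: a saddle point.

saddle point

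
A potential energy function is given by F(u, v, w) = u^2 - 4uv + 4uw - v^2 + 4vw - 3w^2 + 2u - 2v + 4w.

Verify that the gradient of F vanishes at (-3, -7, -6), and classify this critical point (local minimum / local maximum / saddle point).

∇F = (2u - 4v + 4w + 2, -4u - 2v + 4w - 2, 4u + 4v - 6w + 4); substituting (-3, -7, -6) gives ∇F = (0, 0, 0), so (-3, -7, -6) is indeed a critical point.
The Hessian is constant: H = [[2, -4, 4], [-4, -2, 4], [4, 4, -6]].
Leading principal minors: Δ₁ = 2, Δ₂ = -20, Δ₃ = -8.
The minors fit neither the all-positive nor the alternating-sign pattern, so H is indefinite: a saddle point.

saddle point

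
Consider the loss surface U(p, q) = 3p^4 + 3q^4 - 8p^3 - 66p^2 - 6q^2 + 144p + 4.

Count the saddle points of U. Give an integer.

4

U separates as a function of p plus a function of q, so ∇U=0 decouples.
∂U/∂p = 12(p - 4)(p - 1)(p + 3) = 0 at p ∈ {-3, 1, 4}; ∂U/∂q = 12q(q - 1)(q + 1) = 0 at q ∈ {-1, 0, 1}.
The Hessian is diagonal: diag(U_pp, U_qq). Second derivatives: U_pp(-3)=336, U_pp(1)=-144, U_pp(4)=252; U_qq(-1)=24, U_qq(0)=-12, U_qq(1)=24.
Saddle points occur where the two diagonal entries have opposite signs: (-3, 0), (1, -1), (1, 1), (4, 0). Count: 4.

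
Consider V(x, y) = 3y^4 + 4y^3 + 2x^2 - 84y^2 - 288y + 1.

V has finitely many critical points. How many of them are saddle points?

1

V separates as a function of x plus a function of y, so ∇V=0 decouples.
∂V/∂x = 4x = 0 at x ∈ {0}; ∂V/∂y = 12(y - 4)(y + 2)(y + 3) = 0 at y ∈ {-3, -2, 4}.
The Hessian is diagonal: diag(V_xx, V_yy). Second derivatives: V_xx(0)=4; V_yy(-3)=84, V_yy(-2)=-72, V_yy(4)=504.
Saddle points occur where the two diagonal entries have opposite signs: (0, -2). Count: 1.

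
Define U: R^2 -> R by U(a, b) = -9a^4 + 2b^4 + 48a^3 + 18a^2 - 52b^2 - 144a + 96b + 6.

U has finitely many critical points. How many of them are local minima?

U separates as a function of a plus a function of b, so ∇U=0 decouples.
∂U/∂a = -36(a - 4)(a - 1)(a + 1) = 0 at a ∈ {-1, 1, 4}; ∂U/∂b = 8(b - 3)(b - 1)(b + 4) = 0 at b ∈ {-4, 1, 3}.
The Hessian is diagonal: diag(U_aa, U_bb). Second derivatives: U_aa(-1)=-360, U_aa(1)=216, U_aa(4)=-540; U_bb(-4)=280, U_bb(1)=-80, U_bb(3)=112.
Local minima occur where both diagonal entries positive: (1, -4), (1, 3). Count: 2.

2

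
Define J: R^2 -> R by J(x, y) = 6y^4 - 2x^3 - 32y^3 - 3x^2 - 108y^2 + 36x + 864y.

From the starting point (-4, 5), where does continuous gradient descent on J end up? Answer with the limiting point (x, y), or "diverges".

J is separable, so gradient descent decouples: x follows -∂J/∂x, y follows -∂J/∂y.
∂J/∂x = -6(x - 2)(x + 3); at x=-4 this is -36, so x increases.
∂J/∂y = 24(y - 4)(y - 3)(y + 3); at y=5 this is 384, so y decreases.
x converges to its nearest critical value -3 (a local min of the x-part); y converges to 4. The iterate converges to (-3, 4).

(-3, 4)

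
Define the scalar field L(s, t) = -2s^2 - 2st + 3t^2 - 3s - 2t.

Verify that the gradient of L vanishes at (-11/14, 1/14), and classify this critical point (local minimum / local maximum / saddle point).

∇L = (-4s - 2t - 3, -2s + 6t - 2); substituting (-11/14, 1/14) gives ∇L = (0, 0), so (-11/14, 1/14) is indeed a critical point.
The Hessian of L is constant: H = [[-4, -2], [-2, 6]].
det(H) = (-4)·6 − (-2)² = -28.
Since det(H) < 0, H is indefinite and the critical point is a saddle point.

saddle point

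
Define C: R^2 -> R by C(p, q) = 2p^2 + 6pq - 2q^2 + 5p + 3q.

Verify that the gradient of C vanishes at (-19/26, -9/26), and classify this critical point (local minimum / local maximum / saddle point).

∇C = (4p + 6q + 5, 6p - 4q + 3); substituting (-19/26, -9/26) gives ∇C = (0, 0), so (-19/26, -9/26) is indeed a critical point.
The Hessian of C is constant: H = [[4, 6], [6, -4]].
det(H) = 4·(-4) − 6² = -52.
Since det(H) < 0, H is indefinite and the critical point is a saddle point.

saddle point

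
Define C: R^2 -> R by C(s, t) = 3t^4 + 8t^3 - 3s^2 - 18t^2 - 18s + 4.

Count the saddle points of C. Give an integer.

2

C separates as a function of s plus a function of t, so ∇C=0 decouples.
∂C/∂s = -6(s + 3) = 0 at s ∈ {-3}; ∂C/∂t = 12t(t - 1)(t + 3) = 0 at t ∈ {-3, 0, 1}.
The Hessian is diagonal: diag(C_ss, C_tt). Second derivatives: C_ss(-3)=-6; C_tt(-3)=144, C_tt(0)=-36, C_tt(1)=48.
Saddle points occur where the two diagonal entries have opposite signs: (-3, -3), (-3, 1). Count: 2.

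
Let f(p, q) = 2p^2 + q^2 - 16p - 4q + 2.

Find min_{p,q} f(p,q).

-34

f(p,q) separates as A(p) + B(q) + 2, so its minimum is min A + min B + 2.
A'(p) = 4p - 16 vanishes at p ∈ {4}; B'(q) = 2q - 4 vanishes at q ∈ {2}.
Local minima of A (where A''>0): A(4)=-32. Local minima of B: B(2)=-4.
So the global minimum of f is A(4) + B(2) + 2 = -32 − 4 + 2 = -34, attained at (4, 2).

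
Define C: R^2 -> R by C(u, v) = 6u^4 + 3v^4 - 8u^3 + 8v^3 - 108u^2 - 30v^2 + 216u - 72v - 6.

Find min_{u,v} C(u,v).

-1076

C(u,v) separates as P(u) + Q(v) − 6, so its minimum is min P + min Q − 6.
P'(u) = 24(u - 3)(u - 1)(u + 3) vanishes at u ∈ {-3, 1, 3}; Q'(v) = 12(v - 2)(v + 1)(v + 3) vanishes at v ∈ {-3, -1, 2}.
Local minima of P (where P''>0): P(-3)=-918, P(3)=-54. Local minima of Q: Q(-3)=-27, Q(2)=-152.
So the global minimum of C is P(-3) + Q(2) − 6 = -918 − 152 − 6 = -1076, attained at (-3, 2).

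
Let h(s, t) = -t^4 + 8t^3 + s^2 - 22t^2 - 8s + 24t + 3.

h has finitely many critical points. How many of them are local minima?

h separates as a function of s plus a function of t, so ∇h=0 decouples.
∂h/∂s = 2(s - 4) = 0 at s ∈ {4}; ∂h/∂t = -4(t - 3)(t - 2)(t - 1) = 0 at t ∈ {1, 2, 3}.
The Hessian is diagonal: diag(h_ss, h_tt). Second derivatives: h_ss(4)=2; h_tt(1)=-8, h_tt(2)=4, h_tt(3)=-8.
Local minima occur where both diagonal entries positive: (4, 2). Count: 1.

1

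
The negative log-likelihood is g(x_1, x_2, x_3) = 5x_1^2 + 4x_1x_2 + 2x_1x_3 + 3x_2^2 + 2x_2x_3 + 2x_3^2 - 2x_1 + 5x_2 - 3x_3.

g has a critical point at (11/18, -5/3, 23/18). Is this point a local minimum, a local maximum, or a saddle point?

local minimum

The Hessian is constant: H = [[10, 4, 2], [4, 6, 2], [2, 2, 4]].
Leading principal minors: Δ₁ = 10, Δ₂ = 44, Δ₃ = 144.
All leading minors are positive, so H is positive definite: a local minimum.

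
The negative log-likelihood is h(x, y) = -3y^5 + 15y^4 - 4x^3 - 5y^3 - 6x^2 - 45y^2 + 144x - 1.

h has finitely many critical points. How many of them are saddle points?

h separates as a function of x plus a function of y, so ∇h=0 decouples.
∂h/∂x = -12(x - 3)(x + 4) = 0 at x ∈ {-4, 3}; ∂h/∂y = -15y(y - 3)(y - 2)(y + 1) = 0 at y ∈ {-1, 0, 2, 3}.
The Hessian is diagonal: diag(h_xx, h_yy). Second derivatives: h_xx(-4)=84, h_xx(3)=-84; h_yy(-1)=180, h_yy(0)=-90, h_yy(2)=90, h_yy(3)=-180.
Saddle points occur where the two diagonal entries have opposite signs: (-4, 0), (-4, 3), (3, -1), (3, 2). Count: 4.

4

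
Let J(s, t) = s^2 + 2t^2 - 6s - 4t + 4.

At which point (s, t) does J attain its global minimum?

(3, 1)

J(s,t) separates as P(s) + Q(t) + 4, so its minimum is min P + min Q + 4.
P'(s) = 2s - 6 vanishes at s ∈ {3}; Q'(t) = 4(t - 1) vanishes at t ∈ {1}.
Local minima of P (where P''>0): P(3)=-9. Local minima of Q: Q(1)=-2.
So the global minimum of J is P(3) + Q(1) + 4 = -9 − 2 + 4 = -7, attained at (3, 1).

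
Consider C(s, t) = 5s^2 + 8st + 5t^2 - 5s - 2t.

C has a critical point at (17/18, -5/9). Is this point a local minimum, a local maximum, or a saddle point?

The Hessian of C is constant: H = [[10, 8], [8, 10]].
det(H) = 10·10 − 8² = 36.
det(H) > 0 and tr(H) = 20 > 0, so H is positive definite and the point is a local minimum.

local minimum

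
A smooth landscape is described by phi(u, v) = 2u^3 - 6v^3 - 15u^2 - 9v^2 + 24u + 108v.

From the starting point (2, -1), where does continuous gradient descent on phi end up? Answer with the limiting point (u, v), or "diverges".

phi is separable, so gradient descent decouples: u follows -∂phi/∂u, v follows -∂phi/∂v.
∂phi/∂u = 6(u - 4)(u - 1); at u=2 this is -12, so u increases.
∂phi/∂v = -18(v - 2)(v + 3); at v=-1 this is 108, so v decreases.
u converges to its nearest critical value 4 (a local min of the u-part); v converges to -3. The iterate converges to (4, -3).

(4, -3)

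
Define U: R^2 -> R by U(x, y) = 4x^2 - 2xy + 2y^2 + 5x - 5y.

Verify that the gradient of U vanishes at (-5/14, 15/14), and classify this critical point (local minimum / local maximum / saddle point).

∇U = (8x - 2y + 5, -2x + 4y - 5); substituting (-5/14, 15/14) gives ∇U = (0, 0), so (-5/14, 15/14) is indeed a critical point.
The Hessian of U is constant: H = [[8, -2], [-2, 4]].
det(H) = 8·4 − (-2)² = 28.
det(H) > 0 and tr(H) = 12 > 0, so H is positive definite and the point is a local minimum.

local minimum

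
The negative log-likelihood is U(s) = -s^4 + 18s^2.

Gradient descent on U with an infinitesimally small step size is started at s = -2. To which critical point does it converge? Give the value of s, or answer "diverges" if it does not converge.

0

U'(s) = -4s(s - 3)(s + 3), so U'(-2) = -40.
Gradient descent moves in the -U' direction, i.e. s is increasing.
The nearest critical point in that direction is s = 0, where U'' = 36 > 0 (a local minimum). The iterate converges there.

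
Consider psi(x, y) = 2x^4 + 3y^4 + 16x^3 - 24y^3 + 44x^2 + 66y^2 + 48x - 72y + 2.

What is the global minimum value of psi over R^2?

psi(x,y) separates as P(x) + Q(y) + 2, so its minimum is min P + min Q + 2.
P'(x) = 8(x + 1)(x + 2)(x + 3) vanishes at x ∈ {-3, -2, -1}; Q'(y) = 12(y - 3)(y - 2)(y - 1) vanishes at y ∈ {1, 2, 3}.
Local minima of P (where P''>0): P(-3)=-18, P(-1)=-18. Local minima of Q: Q(1)=-27, Q(3)=-27.
So the global minimum of psi is P(-3) + Q(1) + 2 = -18 − 27 + 2 = -43, attained at (-3, 1).

-43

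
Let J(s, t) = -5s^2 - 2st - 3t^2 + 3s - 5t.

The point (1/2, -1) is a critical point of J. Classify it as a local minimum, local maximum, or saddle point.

The Hessian of J is constant: H = [[-10, -2], [-2, -6]].
det(H) = (-10)·(-6) − (-2)² = 56.
det(H) > 0 and tr(H) = -16 < 0, so H is negative definite and the point is a local maximum.

local maximum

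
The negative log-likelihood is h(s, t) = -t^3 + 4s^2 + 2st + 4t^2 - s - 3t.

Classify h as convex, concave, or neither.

neither

The term -t^3 is cubic, so the Hessian is not constant.
∂²h/∂t² = -6t + 8, which takes both signs as t varies (negative for sufficiently large t). A diagonal entry of the Hessian changing sign means the Hessian is neither positive- nor negative-semidefinite on all of R^2.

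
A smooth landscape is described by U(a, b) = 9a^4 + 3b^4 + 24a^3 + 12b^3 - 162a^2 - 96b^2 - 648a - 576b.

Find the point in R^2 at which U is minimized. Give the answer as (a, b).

(3, 4)

U(a,b) separates as P(a) + Q(b), so its minimum is min P + min Q.
P'(a) = 36(a - 3)(a + 2)(a + 3) vanishes at a ∈ {-3, -2, 3}; Q'(b) = 12(b - 4)(b + 3)(b + 4) vanishes at b ∈ {-4, -3, 4}.
Local minima of P (where P''>0): P(-3)=567, P(3)=-2025. Local minima of Q: Q(-4)=768, Q(4)=-2304.
So the global minimum of U is P(3) + Q(4) = -2025 − 2304 = -4329, attained at (3, 4).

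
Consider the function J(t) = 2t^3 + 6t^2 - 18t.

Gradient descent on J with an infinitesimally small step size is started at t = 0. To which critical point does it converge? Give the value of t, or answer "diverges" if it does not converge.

1

J'(t) = 6(t - 1)(t + 3), so J'(0) = -18.
Gradient descent moves in the -J' direction, i.e. t is increasing.
The nearest critical point in that direction is t = 1, where J'' = 24 > 0 (a local minimum). The iterate converges there.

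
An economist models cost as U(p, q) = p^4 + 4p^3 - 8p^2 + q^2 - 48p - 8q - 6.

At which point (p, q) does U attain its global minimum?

U(p,q) separates as A(p) + B(q) − 6, so its minimum is min A + min B − 6.
A'(p) = 4(p - 2)(p + 2)(p + 3) vanishes at p ∈ {-3, -2, 2}; B'(q) = 2q - 8 vanishes at q ∈ {4}.
Local minima of A (where A''>0): A(-3)=45, A(2)=-80. Local minima of B: B(4)=-16.
So the global minimum of U is A(2) + B(4) − 6 = -80 − 16 − 6 = -102, attained at (2, 4).

(2, 4)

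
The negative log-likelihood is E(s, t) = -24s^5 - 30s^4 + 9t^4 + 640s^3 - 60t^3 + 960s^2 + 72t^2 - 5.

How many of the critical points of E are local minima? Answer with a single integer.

4

E separates as a function of s plus a function of t, so ∇E=0 decouples.
∂E/∂s = -120s(s - 4)(s + 1)(s + 4) = 0 at s ∈ {-4, -1, 0, 4}; ∂E/∂t = 36t(t - 4)(t - 1) = 0 at t ∈ {0, 1, 4}.
The Hessian is diagonal: diag(E_ss, E_tt). Second derivatives: E_ss(-4)=11520, E_ss(-1)=-1800, E_ss(0)=1920, E_ss(4)=-19200; E_tt(0)=144, E_tt(1)=-108, E_tt(4)=432.
Local minima occur where both diagonal entries positive: (-4, 0), (-4, 4), (0, 0), (0, 4). Count: 4.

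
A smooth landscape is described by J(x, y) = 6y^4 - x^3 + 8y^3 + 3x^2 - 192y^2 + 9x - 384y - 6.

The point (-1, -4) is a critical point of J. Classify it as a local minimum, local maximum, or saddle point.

local minimum

The mixed partial ∂²J/∂x∂y is 0, so the Hessian at any point is diag(J_xx, J_yy) = diag(6(-x + 1), 24(3y^2 + 2y - 16)).
At (-1, -4): H = diag(12, 576).
Both eigenvalues are positive, so H is positive definite: a local minimum.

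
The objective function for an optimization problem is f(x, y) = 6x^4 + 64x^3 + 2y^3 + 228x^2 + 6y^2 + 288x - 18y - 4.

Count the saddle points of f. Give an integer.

f separates as a function of x plus a function of y, so ∇f=0 decouples.
∂f/∂x = 24(x + 1)(x + 3)(x + 4) = 0 at x ∈ {-4, -3, -1}; ∂f/∂y = 6(y - 1)(y + 3) = 0 at y ∈ {-3, 1}.
The Hessian is diagonal: diag(f_xx, f_yy). Second derivatives: f_xx(-4)=72, f_xx(-3)=-48, f_xx(-1)=144; f_yy(-3)=-24, f_yy(1)=24.
Saddle points occur where the two diagonal entries have opposite signs: (-4, -3), (-3, 1), (-1, -3). Count: 3.

3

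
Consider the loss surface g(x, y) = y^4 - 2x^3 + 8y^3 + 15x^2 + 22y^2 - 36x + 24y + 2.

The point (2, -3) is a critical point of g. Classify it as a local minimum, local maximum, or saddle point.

The mixed partial ∂²g/∂x∂y is 0, so the Hessian at any point is diag(g_xx, g_yy) = diag(6(-2x + 5), 4(3y^2 + 12y + 11)).
At (2, -3): H = diag(6, 8).
Both eigenvalues are positive, so H is positive definite: a local minimum.

local minimum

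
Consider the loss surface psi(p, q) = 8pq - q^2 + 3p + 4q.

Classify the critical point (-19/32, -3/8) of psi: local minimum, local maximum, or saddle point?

saddle point

The Hessian of psi is constant: H = [[0, 8], [8, -2]].
det(H) = 0·(-2) − 8² = -64.
Since det(H) < 0, H is indefinite and the critical point is a saddle point.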